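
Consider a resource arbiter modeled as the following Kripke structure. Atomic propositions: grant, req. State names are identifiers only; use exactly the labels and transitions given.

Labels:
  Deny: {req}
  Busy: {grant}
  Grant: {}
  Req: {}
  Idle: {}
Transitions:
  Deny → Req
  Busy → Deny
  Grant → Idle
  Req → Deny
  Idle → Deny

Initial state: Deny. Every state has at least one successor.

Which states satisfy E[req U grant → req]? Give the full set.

{Deny, Grant, Req, Idle}

States satisfying req: {Deny}.
States satisfying grant → req: {Deny, Grant, Req, Idle}.
States satisfying E[req U grant → req]: {Deny, Grant, Req, Idle}.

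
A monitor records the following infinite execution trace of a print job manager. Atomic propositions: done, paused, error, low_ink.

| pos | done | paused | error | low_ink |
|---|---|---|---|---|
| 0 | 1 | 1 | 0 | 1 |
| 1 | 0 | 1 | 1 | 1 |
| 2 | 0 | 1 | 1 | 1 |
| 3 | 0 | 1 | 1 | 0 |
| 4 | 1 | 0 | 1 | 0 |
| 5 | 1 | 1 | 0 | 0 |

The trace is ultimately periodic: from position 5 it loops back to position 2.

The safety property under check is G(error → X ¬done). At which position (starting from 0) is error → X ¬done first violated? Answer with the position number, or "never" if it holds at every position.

Check error → X ¬done at each position in order: 0 ✓, 1 ✓, 2 ✓.
At position 3 the labels are {error, paused} and the next position 4 has {done, error}, so error → X ¬done is false there. This is the first violation.

3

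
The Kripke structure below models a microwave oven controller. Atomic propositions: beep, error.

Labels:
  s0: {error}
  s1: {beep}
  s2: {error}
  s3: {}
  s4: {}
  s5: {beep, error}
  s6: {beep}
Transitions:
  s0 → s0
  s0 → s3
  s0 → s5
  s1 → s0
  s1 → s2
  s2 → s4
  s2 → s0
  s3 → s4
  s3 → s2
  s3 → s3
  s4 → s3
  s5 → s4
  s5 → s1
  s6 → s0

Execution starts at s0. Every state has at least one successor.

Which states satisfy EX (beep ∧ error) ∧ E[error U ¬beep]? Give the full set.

{s0}

States satisfying beep ∧ error: {s5}.
States satisfying EX (beep ∧ error): {s0}.
States satisfying error: {s0, s2, s5}.
States satisfying ¬beep: {s0, s2, s3, s4}.
States satisfying E[error U ¬beep]: {s0, s2, s3, s4, s5}.
States satisfying EX (beep ∧ error) ∧ E[error U ¬beep]: {s0}.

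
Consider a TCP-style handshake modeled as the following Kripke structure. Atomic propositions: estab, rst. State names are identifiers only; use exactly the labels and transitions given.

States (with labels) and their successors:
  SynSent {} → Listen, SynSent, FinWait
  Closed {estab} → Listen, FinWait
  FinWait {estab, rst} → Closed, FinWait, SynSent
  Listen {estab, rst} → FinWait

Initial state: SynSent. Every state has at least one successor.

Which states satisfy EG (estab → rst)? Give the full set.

{SynSent, FinWait, Listen}

States satisfying estab → rst: {SynSent, FinWait, Listen}.
States satisfying EG (estab → rst): {SynSent, FinWait, Listen}.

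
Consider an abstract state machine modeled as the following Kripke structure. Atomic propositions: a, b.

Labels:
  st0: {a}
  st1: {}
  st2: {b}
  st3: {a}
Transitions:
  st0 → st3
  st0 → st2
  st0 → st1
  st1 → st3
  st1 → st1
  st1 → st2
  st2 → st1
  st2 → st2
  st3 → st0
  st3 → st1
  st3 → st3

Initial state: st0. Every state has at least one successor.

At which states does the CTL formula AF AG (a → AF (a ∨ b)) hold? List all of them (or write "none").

{st0, st1, st2, st3}

States satisfying AG (a → AF (a ∨ b)): {st0, st1, st2, st3}.
States satisfying AF AG (a → AF (a ∨ b)): {st0, st1, st2, st3}.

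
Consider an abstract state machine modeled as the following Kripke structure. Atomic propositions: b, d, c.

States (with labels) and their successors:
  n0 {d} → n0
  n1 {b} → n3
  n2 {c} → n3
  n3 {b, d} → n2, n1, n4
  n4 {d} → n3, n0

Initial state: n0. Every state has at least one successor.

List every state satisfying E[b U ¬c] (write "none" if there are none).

{n0, n1, n3, n4}

States satisfying b: {n1, n3}.
States satisfying ¬c: {n0, n1, n3, n4}.
States satisfying E[b U ¬c]: {n0, n1, n3, n4}.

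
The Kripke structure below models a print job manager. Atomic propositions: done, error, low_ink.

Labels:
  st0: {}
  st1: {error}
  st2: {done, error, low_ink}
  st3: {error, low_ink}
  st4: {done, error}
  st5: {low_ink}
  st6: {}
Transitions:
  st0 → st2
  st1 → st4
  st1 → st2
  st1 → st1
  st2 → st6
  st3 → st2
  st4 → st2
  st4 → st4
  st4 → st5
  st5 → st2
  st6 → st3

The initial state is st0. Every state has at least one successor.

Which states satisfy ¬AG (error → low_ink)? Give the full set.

{st1, st4}

States satisfying error → low_ink: {st0, st2, st3, st5, st6}.
States satisfying AG (error → low_ink): {st0, st2, st3, st5, st6}.
States satisfying ¬AG (error → low_ink): {st1, st4}.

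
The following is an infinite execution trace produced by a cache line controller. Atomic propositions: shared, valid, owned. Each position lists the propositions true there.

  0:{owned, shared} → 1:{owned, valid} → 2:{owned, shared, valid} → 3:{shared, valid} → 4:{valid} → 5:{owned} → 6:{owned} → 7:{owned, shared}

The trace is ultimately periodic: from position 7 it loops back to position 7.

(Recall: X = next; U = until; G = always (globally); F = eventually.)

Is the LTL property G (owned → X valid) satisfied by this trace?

owned → X valid must hold at every position from 0 onward. It fails at position 5, so G (owned → X valid) is false.
Positions where owned holds: 0, 1, 2, 5, 6, 7.
Check X valid at each: 0→ok, 1→ok, 2→ok, 5→fails, 6→fails, 7→fails.

Does not hold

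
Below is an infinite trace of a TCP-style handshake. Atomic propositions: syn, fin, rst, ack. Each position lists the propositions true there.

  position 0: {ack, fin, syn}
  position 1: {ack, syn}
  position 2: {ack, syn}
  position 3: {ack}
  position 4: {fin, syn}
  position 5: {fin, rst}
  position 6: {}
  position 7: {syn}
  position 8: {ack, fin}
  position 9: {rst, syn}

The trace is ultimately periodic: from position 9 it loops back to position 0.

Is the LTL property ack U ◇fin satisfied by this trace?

Yes

Walking from position 0: ◇fin first holds at position 0, and ack holds at every earlier position along the way, so ack U ◇fin holds.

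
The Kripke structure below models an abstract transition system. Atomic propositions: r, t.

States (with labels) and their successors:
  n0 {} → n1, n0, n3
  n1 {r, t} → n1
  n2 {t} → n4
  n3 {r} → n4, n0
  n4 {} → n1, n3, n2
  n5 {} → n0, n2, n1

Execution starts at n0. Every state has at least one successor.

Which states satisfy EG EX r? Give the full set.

{n0, n1, n4, n5}

States satisfying EX r: {n0, n1, n4, n5}.
States satisfying EG EX r: {n0, n1, n4, n5}.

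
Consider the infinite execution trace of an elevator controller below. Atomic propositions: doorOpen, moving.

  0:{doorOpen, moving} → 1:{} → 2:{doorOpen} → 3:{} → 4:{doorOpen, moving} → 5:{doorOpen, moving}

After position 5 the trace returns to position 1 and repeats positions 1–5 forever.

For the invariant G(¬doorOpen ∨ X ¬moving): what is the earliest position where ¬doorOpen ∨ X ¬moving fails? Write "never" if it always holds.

4

Check ¬doorOpen ∨ X ¬moving at each position in order: 0 ✓, 1 ✓, 2 ✓, 3 ✓.
At position 4 the labels are {doorOpen, moving} and the next position 5 has {doorOpen, moving}, so ¬doorOpen ∨ X ¬moving is false there. This is the first violation.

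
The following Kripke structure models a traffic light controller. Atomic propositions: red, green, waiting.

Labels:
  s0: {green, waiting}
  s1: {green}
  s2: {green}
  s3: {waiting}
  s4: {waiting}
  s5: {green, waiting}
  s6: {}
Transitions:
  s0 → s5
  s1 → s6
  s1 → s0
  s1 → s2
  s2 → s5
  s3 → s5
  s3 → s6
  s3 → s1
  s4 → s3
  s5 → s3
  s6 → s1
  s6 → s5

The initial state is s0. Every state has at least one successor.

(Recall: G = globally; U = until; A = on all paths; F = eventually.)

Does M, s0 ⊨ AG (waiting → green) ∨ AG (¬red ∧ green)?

No

States satisfying waiting → green: {s0, s1, s2, s5, s6}.
States satisfying AG (waiting → green): ∅.
States satisfying ¬red ∧ green: {s0, s1, s2, s5}.
States satisfying AG (¬red ∧ green): ∅.
States satisfying AG (waiting → green) ∨ AG (¬red ∧ green): ∅.
s0 ∉ Sat(AG (waiting → green) ∨ AG (¬red ∧ green)).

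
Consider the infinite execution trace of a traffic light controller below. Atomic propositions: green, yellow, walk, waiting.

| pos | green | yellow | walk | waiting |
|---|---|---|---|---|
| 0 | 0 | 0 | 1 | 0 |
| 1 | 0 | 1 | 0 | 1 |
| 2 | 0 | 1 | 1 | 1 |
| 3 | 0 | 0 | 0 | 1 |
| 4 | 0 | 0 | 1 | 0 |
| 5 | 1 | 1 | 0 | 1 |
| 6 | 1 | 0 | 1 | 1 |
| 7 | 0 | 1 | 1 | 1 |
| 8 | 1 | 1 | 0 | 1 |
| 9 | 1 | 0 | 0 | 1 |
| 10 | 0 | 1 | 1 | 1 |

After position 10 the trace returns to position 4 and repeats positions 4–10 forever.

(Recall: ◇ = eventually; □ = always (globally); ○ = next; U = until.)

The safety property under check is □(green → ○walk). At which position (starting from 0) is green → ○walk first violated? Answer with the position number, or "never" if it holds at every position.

8

Check green → ○walk at each position in order: 0 ✓, 1 ✓, 2 ✓, 3 ✓, 4 ✓, 5 ✓, 6 ✓, 7 ✓.
At position 8 the labels are {green, waiting, yellow} and the next position 9 has {green, waiting}, so green → ○walk is false there. This is the first violation.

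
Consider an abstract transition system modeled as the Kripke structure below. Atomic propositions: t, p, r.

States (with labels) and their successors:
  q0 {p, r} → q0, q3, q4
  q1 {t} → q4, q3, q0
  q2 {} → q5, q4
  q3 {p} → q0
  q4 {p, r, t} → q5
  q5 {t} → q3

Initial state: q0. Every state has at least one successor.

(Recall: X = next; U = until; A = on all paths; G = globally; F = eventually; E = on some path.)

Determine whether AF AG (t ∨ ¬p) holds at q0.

Does not hold

States satisfying AG (t ∨ ¬p): ∅.
States satisfying AF AG (t ∨ ¬p): ∅.
There is a path from q0 along which AG (t ∨ ¬p) never holds.
q0 ∉ Sat(AF AG (t ∨ ¬p)).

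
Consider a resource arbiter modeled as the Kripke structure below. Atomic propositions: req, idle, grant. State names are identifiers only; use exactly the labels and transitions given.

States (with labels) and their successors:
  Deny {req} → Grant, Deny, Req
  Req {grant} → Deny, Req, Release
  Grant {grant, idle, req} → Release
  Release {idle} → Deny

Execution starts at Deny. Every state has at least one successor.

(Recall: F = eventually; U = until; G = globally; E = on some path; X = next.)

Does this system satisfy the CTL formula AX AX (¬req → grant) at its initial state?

Violated

States satisfying AX (¬req → grant): {Deny, Release}.
States satisfying AX AX (¬req → grant): {Grant, Release}.
Deny ∉ Sat(AX AX (¬req → grant)).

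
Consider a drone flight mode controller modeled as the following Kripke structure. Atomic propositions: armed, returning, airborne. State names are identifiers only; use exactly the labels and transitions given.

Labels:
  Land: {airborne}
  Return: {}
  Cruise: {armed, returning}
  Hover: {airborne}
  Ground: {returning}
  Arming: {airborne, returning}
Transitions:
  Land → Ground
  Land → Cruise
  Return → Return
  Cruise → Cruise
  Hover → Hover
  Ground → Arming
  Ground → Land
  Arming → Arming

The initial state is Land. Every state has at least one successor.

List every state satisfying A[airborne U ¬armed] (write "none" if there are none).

States satisfying airborne: {Land, Hover, Arming}.
States satisfying ¬armed: {Land, Return, Hover, Ground, Arming}.
States satisfying A[airborne U ¬armed]: {Land, Return, Hover, Ground, Arming}.

{Land, Return, Hover, Ground, Arming}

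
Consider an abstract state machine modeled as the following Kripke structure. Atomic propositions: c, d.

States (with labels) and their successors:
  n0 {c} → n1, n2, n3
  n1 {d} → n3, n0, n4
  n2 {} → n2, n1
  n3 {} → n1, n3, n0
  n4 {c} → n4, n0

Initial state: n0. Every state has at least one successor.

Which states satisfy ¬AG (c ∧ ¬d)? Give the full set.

{n0, n1, n2, n3, n4}

States satisfying c ∧ ¬d: {n0, n4}.
States satisfying AG (c ∧ ¬d): ∅.
States satisfying ¬AG (c ∧ ¬d): {n0, n1, n2, n3, n4}.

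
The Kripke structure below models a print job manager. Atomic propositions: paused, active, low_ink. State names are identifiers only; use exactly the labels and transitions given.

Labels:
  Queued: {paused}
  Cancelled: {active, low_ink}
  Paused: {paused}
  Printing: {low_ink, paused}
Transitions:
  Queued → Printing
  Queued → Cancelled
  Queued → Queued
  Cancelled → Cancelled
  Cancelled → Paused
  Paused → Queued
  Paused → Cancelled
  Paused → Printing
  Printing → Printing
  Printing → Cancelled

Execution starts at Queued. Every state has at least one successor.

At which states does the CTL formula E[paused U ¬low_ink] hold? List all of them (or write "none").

{Queued, Paused}

States satisfying paused: {Queued, Paused, Printing}.
States satisfying ¬low_ink: {Queued, Paused}.
States satisfying E[paused U ¬low_ink]: {Queued, Paused}.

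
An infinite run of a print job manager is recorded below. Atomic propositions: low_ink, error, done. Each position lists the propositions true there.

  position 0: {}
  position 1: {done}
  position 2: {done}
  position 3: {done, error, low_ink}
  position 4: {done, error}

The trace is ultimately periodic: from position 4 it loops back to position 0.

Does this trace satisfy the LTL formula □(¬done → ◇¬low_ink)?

¬done → ◇¬low_ink holds at every position 0..4, and those are all positions ever visited, so □(¬done → ◇¬low_ink) holds.
Positions where ¬done holds: 0.
Check ◇¬low_ink at each: 0→ok.

Holds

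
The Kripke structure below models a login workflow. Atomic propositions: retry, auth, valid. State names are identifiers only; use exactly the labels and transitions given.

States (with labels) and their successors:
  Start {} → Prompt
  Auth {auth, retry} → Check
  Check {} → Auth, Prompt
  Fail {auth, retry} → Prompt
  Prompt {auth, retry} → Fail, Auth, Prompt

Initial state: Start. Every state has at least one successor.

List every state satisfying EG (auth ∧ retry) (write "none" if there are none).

States satisfying auth ∧ retry: {Auth, Fail, Prompt}.
States satisfying EG (auth ∧ retry): {Fail, Prompt}.

{Fail, Prompt}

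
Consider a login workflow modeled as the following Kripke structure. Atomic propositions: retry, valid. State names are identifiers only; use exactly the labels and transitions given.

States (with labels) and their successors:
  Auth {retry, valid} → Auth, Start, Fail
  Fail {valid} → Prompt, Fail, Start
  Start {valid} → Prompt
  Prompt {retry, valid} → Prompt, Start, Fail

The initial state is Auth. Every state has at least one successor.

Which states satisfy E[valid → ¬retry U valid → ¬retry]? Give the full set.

{Fail, Start}

States satisfying valid → ¬retry: {Fail, Start}.
States satisfying E[valid → ¬retry U valid → ¬retry]: {Fail, Start}.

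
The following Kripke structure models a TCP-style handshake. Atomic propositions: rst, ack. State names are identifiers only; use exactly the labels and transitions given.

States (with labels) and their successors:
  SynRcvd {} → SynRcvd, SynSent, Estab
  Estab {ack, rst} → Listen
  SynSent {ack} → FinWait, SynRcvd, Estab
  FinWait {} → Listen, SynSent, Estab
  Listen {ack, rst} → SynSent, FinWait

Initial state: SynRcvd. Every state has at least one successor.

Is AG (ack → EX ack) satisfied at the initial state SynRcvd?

Yes

States satisfying ack → EX ack: {SynRcvd, Estab, SynSent, FinWait, Listen}.
States satisfying AG (ack → EX ack): {SynRcvd, Estab, SynSent, FinWait, Listen}.
Every state reachable from SynRcvd satisfies ack → EX ack.
SynRcvd ∈ Sat(AG (ack → EX ack)).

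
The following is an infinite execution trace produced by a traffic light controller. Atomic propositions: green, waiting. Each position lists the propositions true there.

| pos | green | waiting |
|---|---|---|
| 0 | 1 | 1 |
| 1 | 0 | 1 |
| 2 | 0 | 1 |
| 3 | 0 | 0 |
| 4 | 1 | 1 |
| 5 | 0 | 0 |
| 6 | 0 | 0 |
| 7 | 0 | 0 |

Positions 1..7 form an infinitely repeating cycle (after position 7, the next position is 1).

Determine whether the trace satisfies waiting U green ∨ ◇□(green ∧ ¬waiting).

Holds

Walking from position 0: green first holds at position 0, and waiting holds at every earlier position along the way, so waiting U green holds.
□(green ∧ ¬waiting) is false at every position 0..7, so it never becomes true and ◇□(green ∧ ¬waiting) fails.
At position 0: waiting U green is true; ◇□(green ∧ ¬waiting) is false; so waiting U green ∨ ◇□(green ∧ ¬waiting) is true.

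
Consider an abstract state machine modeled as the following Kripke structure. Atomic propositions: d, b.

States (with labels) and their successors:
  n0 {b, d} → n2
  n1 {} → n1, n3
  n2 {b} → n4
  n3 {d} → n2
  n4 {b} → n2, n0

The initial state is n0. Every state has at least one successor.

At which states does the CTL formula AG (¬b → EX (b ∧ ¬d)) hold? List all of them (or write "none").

States satisfying ¬b → EX (b ∧ ¬d): {n0, n2, n3, n4}.
States satisfying AG (¬b → EX (b ∧ ¬d)): {n0, n2, n3, n4}.

{n0, n2, n3, n4}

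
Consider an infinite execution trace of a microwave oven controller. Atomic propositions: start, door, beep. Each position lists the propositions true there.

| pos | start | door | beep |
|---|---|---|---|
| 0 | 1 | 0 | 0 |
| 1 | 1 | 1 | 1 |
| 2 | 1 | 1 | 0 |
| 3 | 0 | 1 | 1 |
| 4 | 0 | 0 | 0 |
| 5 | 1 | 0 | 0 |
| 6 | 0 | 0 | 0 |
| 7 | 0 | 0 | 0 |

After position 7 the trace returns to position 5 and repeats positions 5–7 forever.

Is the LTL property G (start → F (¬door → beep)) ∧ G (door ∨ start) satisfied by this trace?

start → F (¬door → beep) must hold at every position from 0 onward. It fails at position 5, so G (start → F (¬door → beep)) is false.
Positions where start holds: 0, 1, 2, 5.
Check F (¬door → beep) at each: 0→ok, 1→ok, 2→ok, 5→fails.
door ∨ start must hold at every position from 0 onward. It fails at position 4, so G (door ∨ start) is false.
At position 0: G (start → F (¬door → beep)) is false; G (door ∨ start) is false; so G (start → F (¬door → beep)) ∧ G (door ∨ start) is false.

Does not hold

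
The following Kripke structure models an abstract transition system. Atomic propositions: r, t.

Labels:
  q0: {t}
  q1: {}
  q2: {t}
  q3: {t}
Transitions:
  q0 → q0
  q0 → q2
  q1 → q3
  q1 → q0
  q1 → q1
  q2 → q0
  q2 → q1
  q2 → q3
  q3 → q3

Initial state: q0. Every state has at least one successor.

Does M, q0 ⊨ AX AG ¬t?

States satisfying AG ¬t: ∅.
States satisfying AX AG ¬t: ∅.
q0 ∉ Sat(AX AG ¬t).

Does not hold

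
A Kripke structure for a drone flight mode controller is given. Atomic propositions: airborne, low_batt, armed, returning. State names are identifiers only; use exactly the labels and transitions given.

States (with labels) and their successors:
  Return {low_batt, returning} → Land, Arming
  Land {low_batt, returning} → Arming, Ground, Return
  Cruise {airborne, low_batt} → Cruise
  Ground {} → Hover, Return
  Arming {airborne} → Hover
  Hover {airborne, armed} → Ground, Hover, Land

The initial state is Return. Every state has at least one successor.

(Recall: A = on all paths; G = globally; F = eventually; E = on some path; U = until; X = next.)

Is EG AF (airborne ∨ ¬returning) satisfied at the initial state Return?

Does not hold

States satisfying AF (airborne ∨ ¬returning): {Cruise, Ground, Arming, Hover}.
States satisfying EG AF (airborne ∨ ¬returning): {Cruise, Ground, Arming, Hover}.
No suitable path/successor from Return witnesses the formula.
Return ∉ Sat(EG AF (airborne ∨ ¬returning)).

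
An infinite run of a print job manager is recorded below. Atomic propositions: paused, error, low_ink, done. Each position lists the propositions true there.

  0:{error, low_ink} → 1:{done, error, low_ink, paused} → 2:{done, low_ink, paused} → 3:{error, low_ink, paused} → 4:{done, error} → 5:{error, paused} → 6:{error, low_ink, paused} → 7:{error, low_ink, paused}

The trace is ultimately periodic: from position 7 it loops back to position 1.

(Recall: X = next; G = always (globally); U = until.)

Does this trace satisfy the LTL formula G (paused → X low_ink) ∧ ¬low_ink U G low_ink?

Does not hold

paused → X low_ink must hold at every position from 0 onward. It fails at position 3, so G (paused → X low_ink) is false.
Positions where paused holds: 1, 2, 3, 5, 6, 7.
Check X low_ink at each: 1→ok, 2→ok, 3→fails, 5→ok, 6→ok, 7→ok.
Walking from position 0: at position 0, G low_ink has not yet held and ¬low_ink fails, so ¬low_ink U G low_ink is false.
At position 0: G (paused → X low_ink) is false; ¬low_ink U G low_ink is false; so G (paused → X low_ink) ∧ ¬low_ink U G low_ink is false.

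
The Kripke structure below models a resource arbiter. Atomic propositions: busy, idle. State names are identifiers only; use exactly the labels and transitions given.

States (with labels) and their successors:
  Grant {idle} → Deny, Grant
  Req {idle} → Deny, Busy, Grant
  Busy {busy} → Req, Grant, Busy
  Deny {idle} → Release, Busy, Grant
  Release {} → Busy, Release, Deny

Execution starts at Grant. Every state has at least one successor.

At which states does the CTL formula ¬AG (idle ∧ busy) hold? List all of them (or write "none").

States satisfying idle ∧ busy: ∅.
States satisfying AG (idle ∧ busy): ∅.
States satisfying ¬AG (idle ∧ busy): {Grant, Req, Busy, Deny, Release}.

{Grant, Req, Busy, Deny, Release}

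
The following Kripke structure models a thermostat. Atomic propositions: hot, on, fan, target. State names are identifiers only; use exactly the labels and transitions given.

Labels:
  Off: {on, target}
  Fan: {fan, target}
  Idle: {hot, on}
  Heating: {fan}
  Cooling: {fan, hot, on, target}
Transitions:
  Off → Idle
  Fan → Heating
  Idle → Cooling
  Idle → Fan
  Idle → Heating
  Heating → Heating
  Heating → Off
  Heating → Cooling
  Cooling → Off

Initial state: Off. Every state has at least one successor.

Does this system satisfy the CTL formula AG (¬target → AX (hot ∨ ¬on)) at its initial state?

States satisfying ¬target → AX (hot ∨ ¬on): {Off, Fan, Idle, Cooling}.
States satisfying AG (¬target → AX (hot ∨ ¬on)): ∅.
Heating is reachable from Off and violates ¬target → AX (hot ∨ ¬on), so AG fails at Off.
Off ∉ Sat(AG (¬target → AX (hot ∨ ¬on))).

Violated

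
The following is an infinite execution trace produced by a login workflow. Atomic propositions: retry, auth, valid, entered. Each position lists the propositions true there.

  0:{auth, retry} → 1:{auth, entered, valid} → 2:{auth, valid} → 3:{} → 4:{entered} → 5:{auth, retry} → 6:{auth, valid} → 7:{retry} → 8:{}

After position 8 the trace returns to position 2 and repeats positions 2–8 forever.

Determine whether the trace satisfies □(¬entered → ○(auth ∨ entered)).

Does not hold

¬entered → ○(auth ∨ entered) must hold at every position from 0 onward. It fails at position 2, so □(¬entered → ○(auth ∨ entered)) is false.
Positions where ¬entered holds: 0, 2, 3, 5, 6, 7, 8.
Check ○(auth ∨ entered) at each: 0→ok, 2→fails, 3→ok, 5→ok, 6→fails, 7→fails, 8→ok.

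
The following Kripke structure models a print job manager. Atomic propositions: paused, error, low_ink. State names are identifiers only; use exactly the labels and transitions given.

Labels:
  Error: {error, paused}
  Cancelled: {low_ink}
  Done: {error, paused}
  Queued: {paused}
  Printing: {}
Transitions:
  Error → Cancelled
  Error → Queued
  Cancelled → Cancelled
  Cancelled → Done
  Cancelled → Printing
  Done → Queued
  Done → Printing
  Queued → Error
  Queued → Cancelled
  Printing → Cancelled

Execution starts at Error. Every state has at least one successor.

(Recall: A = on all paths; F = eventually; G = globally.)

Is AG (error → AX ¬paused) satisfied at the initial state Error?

Violated

States satisfying error → AX ¬paused: {Cancelled, Queued, Printing}.
States satisfying AG (error → AX ¬paused): ∅.
Done is reachable from Error and violates error → AX ¬paused, so AG fails at Error.
Error ∉ Sat(AG (error → AX ¬paused)).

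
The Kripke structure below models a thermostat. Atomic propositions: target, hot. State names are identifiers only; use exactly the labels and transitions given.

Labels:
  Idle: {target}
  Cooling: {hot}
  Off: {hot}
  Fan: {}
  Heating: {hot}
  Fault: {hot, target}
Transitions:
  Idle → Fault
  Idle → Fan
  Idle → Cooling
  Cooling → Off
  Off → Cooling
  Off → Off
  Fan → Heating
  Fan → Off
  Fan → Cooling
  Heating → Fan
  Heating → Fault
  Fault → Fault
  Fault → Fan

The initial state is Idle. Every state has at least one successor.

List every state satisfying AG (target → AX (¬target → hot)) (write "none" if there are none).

States satisfying target → AX (¬target → hot): {Cooling, Off, Fan, Heating}.
States satisfying AG (target → AX (¬target → hot)): {Cooling, Off}.

{Cooling, Off}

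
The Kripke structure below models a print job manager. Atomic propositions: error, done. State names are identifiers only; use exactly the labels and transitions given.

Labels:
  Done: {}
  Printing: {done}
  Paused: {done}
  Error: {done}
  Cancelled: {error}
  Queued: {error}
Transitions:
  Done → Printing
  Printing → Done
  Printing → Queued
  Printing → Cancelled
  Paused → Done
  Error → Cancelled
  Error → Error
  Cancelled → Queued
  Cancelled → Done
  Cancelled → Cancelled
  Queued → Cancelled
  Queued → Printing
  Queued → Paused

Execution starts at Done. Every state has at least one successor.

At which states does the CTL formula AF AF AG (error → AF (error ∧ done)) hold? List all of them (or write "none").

none

States satisfying AF AG (error → AF (error ∧ done)): ∅.
States satisfying AF AF AG (error → AF (error ∧ done)): ∅.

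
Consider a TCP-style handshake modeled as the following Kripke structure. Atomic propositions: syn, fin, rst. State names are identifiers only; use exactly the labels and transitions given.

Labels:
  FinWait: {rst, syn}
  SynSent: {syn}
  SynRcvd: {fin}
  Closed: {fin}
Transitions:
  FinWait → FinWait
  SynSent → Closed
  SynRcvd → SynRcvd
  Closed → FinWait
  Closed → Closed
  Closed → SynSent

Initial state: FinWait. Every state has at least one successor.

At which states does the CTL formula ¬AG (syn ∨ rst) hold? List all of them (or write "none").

{SynSent, SynRcvd, Closed}

States satisfying syn ∨ rst: {FinWait, SynSent}.
States satisfying AG (syn ∨ rst): {FinWait}.
States satisfying ¬AG (syn ∨ rst): {SynSent, SynRcvd, Closed}.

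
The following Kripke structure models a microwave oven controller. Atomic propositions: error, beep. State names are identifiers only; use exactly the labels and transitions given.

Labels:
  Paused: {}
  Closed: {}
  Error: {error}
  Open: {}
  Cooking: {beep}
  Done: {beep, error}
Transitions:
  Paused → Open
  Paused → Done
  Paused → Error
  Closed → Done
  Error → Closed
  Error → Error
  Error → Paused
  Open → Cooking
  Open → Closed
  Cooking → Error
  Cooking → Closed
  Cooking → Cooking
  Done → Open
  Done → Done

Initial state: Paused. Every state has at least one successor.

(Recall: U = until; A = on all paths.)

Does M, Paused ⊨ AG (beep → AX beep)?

States satisfying beep → AX beep: {Paused, Closed, Error, Open}.
States satisfying AG (beep → AX beep): ∅.
Cooking is reachable from Paused and violates beep → AX beep, so AG fails at Paused.
Paused ∉ Sat(AG (beep → AX beep)).

No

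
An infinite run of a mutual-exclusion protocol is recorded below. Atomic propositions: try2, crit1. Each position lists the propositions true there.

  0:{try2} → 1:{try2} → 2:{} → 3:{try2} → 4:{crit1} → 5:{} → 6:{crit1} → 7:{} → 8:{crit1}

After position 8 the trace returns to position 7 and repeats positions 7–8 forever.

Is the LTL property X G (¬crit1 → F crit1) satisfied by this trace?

Satisfied

The position after 0 is 1; G (¬crit1 → F crit1) is true there.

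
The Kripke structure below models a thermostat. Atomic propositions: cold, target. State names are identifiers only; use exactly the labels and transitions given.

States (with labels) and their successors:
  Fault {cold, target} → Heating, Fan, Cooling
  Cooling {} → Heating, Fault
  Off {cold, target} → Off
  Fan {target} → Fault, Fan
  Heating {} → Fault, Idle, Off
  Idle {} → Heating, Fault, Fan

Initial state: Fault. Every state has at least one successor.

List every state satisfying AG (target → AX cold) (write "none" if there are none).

States satisfying target → AX cold: {Cooling, Off, Heating, Idle}.
States satisfying AG (target → AX cold): {Off}.

{Off}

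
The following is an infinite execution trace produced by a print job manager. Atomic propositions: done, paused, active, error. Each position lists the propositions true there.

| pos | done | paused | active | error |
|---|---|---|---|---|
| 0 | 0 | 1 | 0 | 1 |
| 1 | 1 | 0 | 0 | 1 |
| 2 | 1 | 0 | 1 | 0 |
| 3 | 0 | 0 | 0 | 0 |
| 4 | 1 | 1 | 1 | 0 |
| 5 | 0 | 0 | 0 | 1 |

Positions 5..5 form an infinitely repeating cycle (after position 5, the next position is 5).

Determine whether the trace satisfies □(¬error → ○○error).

Does not hold

¬error → ○○error must hold at every position from 0 onward. It fails at position 2, so □(¬error → ○○error) is false.
Positions where ¬error holds: 2, 3, 4.
Check ○○error at each: 2→fails, 3→ok, 4→ok.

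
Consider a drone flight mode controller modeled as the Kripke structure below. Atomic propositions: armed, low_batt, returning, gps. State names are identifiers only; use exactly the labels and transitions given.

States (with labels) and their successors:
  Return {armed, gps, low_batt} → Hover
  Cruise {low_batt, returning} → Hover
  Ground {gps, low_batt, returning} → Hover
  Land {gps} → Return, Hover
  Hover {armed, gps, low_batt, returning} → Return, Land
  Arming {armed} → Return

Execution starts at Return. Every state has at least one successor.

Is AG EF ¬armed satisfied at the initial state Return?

States satisfying EF ¬armed: {Return, Cruise, Ground, Land, Hover, Arming}.
States satisfying AG EF ¬armed: {Return, Cruise, Ground, Land, Hover, Arming}.
Every state reachable from Return satisfies EF ¬armed.
Return ∈ Sat(AG EF ¬armed).

Yes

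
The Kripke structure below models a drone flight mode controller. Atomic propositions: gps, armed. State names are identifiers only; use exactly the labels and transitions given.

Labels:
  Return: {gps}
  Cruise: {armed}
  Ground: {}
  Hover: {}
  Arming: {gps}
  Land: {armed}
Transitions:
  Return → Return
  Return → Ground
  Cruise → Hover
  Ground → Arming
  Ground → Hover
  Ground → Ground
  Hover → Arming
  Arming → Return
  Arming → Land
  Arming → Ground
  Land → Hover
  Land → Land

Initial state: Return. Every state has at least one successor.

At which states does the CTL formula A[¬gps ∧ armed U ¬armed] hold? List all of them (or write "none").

{Return, Cruise, Ground, Hover, Arming}

States satisfying ¬gps ∧ armed: {Cruise, Land}.
States satisfying ¬armed: {Return, Ground, Hover, Arming}.
States satisfying A[¬gps ∧ armed U ¬armed]: {Return, Cruise, Ground, Hover, Arming}.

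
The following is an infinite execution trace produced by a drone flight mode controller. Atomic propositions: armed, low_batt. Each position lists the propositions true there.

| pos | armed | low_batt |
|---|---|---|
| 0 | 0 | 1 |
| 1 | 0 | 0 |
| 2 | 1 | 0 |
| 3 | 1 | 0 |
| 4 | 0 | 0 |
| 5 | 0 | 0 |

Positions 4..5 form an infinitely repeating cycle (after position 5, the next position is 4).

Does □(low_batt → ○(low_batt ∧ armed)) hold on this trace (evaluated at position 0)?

Violated

low_batt → ○(low_batt ∧ armed) must hold at every position from 0 onward. It fails at position 0, so □(low_batt → ○(low_batt ∧ armed)) is false.
Positions where low_batt holds: 0.
Check ○(low_batt ∧ armed) at each: 0→fails.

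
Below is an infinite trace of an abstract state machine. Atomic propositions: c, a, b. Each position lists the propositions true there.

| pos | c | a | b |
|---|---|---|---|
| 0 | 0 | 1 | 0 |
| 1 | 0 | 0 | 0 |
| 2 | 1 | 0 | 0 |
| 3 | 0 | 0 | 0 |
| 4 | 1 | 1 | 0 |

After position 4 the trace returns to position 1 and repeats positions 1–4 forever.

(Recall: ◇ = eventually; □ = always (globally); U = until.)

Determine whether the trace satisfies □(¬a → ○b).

Does not hold

¬a → ○b must hold at every position from 0 onward. It fails at position 1, so □(¬a → ○b) is false.
Positions where ¬a holds: 1, 2, 3.
Check ○b at each: 1→fails, 2→fails, 3→fails.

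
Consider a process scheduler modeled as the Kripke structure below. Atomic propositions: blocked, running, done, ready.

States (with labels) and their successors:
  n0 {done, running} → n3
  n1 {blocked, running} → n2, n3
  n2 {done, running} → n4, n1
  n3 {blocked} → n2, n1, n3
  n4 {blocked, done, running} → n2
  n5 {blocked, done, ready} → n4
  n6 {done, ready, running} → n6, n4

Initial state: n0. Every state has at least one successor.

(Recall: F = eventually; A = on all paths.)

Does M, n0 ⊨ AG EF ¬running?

Satisfied

States satisfying EF ¬running: {n0, n1, n2, n3, n4, n5, n6}.
States satisfying AG EF ¬running: {n0, n1, n2, n3, n4, n5, n6}.
Every state reachable from n0 satisfies EF ¬running.
n0 ∈ Sat(AG EF ¬running).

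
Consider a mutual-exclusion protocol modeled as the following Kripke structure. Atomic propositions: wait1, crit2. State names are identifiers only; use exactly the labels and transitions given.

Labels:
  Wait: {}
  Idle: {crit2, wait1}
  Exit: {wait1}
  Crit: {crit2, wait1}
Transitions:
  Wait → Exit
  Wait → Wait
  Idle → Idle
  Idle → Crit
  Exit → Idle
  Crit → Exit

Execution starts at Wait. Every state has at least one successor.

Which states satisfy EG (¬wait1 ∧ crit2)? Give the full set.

States satisfying ¬wait1 ∧ crit2: ∅.
States satisfying EG (¬wait1 ∧ crit2): ∅.

none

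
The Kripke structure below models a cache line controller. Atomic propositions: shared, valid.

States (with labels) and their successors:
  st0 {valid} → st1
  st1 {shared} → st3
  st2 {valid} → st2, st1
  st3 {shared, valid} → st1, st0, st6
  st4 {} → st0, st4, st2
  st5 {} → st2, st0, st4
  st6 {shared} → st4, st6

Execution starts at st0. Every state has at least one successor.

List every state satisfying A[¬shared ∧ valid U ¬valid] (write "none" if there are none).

States satisfying ¬shared ∧ valid: {st0, st2}.
States satisfying ¬valid: {st1, st4, st5, st6}.
States satisfying A[¬shared ∧ valid U ¬valid]: {st0, st1, st4, st5, st6}.

{st0, st1, st4, st5, st6}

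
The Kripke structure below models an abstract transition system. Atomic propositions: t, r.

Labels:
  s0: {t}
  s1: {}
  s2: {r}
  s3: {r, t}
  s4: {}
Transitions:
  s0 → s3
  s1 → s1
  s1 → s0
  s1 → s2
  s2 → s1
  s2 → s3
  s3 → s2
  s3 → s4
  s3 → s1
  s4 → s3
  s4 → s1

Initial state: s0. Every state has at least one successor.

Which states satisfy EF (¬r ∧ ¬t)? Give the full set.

{s0, s1, s2, s3, s4}

States satisfying ¬r ∧ ¬t: {s1, s4}.
States satisfying EF (¬r ∧ ¬t): {s0, s1, s2, s3, s4}.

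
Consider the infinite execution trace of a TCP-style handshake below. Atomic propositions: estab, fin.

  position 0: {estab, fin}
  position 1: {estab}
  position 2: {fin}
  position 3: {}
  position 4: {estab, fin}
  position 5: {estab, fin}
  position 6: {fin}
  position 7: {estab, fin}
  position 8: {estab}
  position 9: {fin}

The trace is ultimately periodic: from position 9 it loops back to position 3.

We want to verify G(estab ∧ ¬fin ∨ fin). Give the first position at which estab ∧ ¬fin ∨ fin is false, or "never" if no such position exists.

Check estab ∧ ¬fin ∨ fin at each position in order: 0 ✓, 1 ✓, 2 ✓.
At position 3 the labels are {}, so estab ∧ ¬fin ∨ fin is false there. This is the first violation.

3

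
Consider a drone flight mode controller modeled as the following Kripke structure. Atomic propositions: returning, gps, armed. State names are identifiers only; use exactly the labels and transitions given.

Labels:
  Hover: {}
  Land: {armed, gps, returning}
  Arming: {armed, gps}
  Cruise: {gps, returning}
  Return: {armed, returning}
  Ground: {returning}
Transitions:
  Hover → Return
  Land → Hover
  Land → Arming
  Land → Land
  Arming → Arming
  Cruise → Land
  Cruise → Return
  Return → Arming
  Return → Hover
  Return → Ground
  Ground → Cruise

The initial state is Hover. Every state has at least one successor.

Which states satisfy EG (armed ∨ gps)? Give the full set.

{Land, Arming, Cruise, Return}

States satisfying armed ∨ gps: {Land, Arming, Cruise, Return}.
States satisfying EG (armed ∨ gps): {Land, Arming, Cruise, Return}.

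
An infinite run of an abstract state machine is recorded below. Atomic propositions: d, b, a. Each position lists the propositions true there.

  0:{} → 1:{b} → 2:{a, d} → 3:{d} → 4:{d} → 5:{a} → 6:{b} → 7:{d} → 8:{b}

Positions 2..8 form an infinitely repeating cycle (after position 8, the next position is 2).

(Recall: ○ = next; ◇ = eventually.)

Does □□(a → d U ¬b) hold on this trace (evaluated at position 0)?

□(a → d U ¬b) holds at every position 0..8, and those are all positions ever visited, so □□(a → d U ¬b) holds.

Holds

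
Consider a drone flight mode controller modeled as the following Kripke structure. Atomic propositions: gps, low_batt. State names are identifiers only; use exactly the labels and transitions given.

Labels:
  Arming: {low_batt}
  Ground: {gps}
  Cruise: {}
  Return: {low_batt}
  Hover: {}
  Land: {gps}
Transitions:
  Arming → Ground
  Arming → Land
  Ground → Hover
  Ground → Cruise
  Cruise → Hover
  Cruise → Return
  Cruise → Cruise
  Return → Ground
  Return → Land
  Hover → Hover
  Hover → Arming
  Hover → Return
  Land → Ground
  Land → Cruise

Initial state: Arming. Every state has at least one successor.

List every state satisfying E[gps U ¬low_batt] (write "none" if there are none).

{Ground, Cruise, Hover, Land}

States satisfying gps: {Ground, Land}.
States satisfying ¬low_batt: {Ground, Cruise, Hover, Land}.
States satisfying E[gps U ¬low_batt]: {Ground, Cruise, Hover, Land}.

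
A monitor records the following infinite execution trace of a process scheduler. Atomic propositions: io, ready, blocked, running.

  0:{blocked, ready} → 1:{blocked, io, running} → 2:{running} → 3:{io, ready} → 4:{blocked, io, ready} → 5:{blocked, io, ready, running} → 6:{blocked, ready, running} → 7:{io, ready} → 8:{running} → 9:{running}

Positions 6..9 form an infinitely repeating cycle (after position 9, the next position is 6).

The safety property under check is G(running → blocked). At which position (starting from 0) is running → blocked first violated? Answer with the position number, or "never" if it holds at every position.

Check running → blocked at each position in order: 0 ✓, 1 ✓.
At position 2 the labels are {running}, so running → blocked is false there. This is the first violation.

2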